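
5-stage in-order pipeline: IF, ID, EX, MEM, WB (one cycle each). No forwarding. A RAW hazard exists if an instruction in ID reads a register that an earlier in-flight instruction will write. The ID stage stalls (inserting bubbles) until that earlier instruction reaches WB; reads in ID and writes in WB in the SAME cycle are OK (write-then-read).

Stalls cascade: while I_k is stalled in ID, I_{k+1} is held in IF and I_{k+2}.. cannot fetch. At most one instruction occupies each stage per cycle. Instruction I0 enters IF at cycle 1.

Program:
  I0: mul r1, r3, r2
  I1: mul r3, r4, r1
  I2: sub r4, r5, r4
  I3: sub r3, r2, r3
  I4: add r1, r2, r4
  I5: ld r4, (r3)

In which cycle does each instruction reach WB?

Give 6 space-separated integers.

Answer: 5 8 9 11 12 14

Derivation:
I0 mul r1 <- r3,r2: IF@1 ID@2 stall=0 (-) EX@3 MEM@4 WB@5
I1 mul r3 <- r4,r1: IF@2 ID@3 stall=2 (RAW on I0.r1 (WB@5)) EX@6 MEM@7 WB@8
I2 sub r4 <- r5,r4: IF@3 ID@6 stall=0 (-) EX@7 MEM@8 WB@9
I3 sub r3 <- r2,r3: IF@6 ID@7 stall=1 (RAW on I1.r3 (WB@8)) EX@9 MEM@10 WB@11
I4 add r1 <- r2,r4: IF@7 ID@9 stall=0 (-) EX@10 MEM@11 WB@12
I5 ld r4 <- r3: IF@9 ID@10 stall=1 (RAW on I3.r3 (WB@11)) EX@12 MEM@13 WB@14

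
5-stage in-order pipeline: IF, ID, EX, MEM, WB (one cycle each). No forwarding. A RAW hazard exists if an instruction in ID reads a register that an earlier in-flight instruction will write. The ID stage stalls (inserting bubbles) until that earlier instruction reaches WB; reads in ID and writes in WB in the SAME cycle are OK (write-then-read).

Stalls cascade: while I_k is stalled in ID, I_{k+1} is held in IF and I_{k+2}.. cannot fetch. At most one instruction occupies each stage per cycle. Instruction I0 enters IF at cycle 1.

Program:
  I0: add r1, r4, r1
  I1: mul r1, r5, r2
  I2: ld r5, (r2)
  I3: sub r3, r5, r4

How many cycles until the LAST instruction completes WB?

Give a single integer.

I0 add r1 <- r4,r1: IF@1 ID@2 stall=0 (-) EX@3 MEM@4 WB@5
I1 mul r1 <- r5,r2: IF@2 ID@3 stall=0 (-) EX@4 MEM@5 WB@6
I2 ld r5 <- r2: IF@3 ID@4 stall=0 (-) EX@5 MEM@6 WB@7
I3 sub r3 <- r5,r4: IF@4 ID@5 stall=2 (RAW on I2.r5 (WB@7)) EX@8 MEM@9 WB@10

Answer: 10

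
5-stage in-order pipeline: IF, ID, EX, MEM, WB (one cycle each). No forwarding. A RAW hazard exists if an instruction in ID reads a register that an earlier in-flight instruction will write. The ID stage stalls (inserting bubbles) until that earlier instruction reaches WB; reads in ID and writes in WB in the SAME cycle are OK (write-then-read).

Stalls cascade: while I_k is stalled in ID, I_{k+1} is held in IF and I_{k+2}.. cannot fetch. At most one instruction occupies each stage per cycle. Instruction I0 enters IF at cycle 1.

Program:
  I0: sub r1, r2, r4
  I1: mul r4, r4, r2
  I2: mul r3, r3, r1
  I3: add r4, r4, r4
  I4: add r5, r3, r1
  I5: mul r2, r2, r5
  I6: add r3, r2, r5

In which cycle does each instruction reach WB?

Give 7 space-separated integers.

I0 sub r1 <- r2,r4: IF@1 ID@2 stall=0 (-) EX@3 MEM@4 WB@5
I1 mul r4 <- r4,r2: IF@2 ID@3 stall=0 (-) EX@4 MEM@5 WB@6
I2 mul r3 <- r3,r1: IF@3 ID@4 stall=1 (RAW on I0.r1 (WB@5)) EX@6 MEM@7 WB@8
I3 add r4 <- r4,r4: IF@4 ID@6 stall=0 (-) EX@7 MEM@8 WB@9
I4 add r5 <- r3,r1: IF@6 ID@7 stall=1 (RAW on I2.r3 (WB@8)) EX@9 MEM@10 WB@11
I5 mul r2 <- r2,r5: IF@7 ID@9 stall=2 (RAW on I4.r5 (WB@11)) EX@12 MEM@13 WB@14
I6 add r3 <- r2,r5: IF@9 ID@12 stall=2 (RAW on I5.r2 (WB@14)) EX@15 MEM@16 WB@17

Answer: 5 6 8 9 11 14 17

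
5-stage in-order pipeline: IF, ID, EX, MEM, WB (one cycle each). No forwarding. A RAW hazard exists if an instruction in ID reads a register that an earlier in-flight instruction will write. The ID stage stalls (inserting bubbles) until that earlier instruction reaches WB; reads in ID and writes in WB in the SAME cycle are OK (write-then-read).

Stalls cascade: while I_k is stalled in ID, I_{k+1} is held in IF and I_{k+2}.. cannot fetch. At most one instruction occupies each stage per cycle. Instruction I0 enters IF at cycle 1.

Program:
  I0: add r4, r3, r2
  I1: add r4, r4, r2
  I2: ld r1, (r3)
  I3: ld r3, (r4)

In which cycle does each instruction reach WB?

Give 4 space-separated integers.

I0 add r4 <- r3,r2: IF@1 ID@2 stall=0 (-) EX@3 MEM@4 WB@5
I1 add r4 <- r4,r2: IF@2 ID@3 stall=2 (RAW on I0.r4 (WB@5)) EX@6 MEM@7 WB@8
I2 ld r1 <- r3: IF@3 ID@6 stall=0 (-) EX@7 MEM@8 WB@9
I3 ld r3 <- r4: IF@6 ID@7 stall=1 (RAW on I1.r4 (WB@8)) EX@9 MEM@10 WB@11

Answer: 5 8 9 11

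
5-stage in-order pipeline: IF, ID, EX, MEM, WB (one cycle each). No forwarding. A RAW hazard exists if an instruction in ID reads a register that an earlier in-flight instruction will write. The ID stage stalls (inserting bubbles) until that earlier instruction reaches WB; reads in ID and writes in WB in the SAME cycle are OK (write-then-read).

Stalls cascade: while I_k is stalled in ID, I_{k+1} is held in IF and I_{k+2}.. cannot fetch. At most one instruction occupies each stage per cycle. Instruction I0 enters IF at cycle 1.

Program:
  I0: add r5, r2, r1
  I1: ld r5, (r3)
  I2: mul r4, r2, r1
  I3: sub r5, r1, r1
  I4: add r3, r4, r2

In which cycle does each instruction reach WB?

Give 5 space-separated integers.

I0 add r5 <- r2,r1: IF@1 ID@2 stall=0 (-) EX@3 MEM@4 WB@5
I1 ld r5 <- r3: IF@2 ID@3 stall=0 (-) EX@4 MEM@5 WB@6
I2 mul r4 <- r2,r1: IF@3 ID@4 stall=0 (-) EX@5 MEM@6 WB@7
I3 sub r5 <- r1,r1: IF@4 ID@5 stall=0 (-) EX@6 MEM@7 WB@8
I4 add r3 <- r4,r2: IF@5 ID@6 stall=1 (RAW on I2.r4 (WB@7)) EX@8 MEM@9 WB@10

Answer: 5 6 7 8 10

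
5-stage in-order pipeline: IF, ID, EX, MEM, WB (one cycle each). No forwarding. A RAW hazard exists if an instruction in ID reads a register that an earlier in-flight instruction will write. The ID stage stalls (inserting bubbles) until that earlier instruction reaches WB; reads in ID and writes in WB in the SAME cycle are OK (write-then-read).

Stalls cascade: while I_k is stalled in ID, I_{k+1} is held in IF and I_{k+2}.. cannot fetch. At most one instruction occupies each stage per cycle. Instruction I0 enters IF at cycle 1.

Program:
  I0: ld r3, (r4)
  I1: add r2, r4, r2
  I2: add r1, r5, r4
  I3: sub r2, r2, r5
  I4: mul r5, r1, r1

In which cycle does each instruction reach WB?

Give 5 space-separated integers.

Answer: 5 6 7 9 10

Derivation:
I0 ld r3 <- r4: IF@1 ID@2 stall=0 (-) EX@3 MEM@4 WB@5
I1 add r2 <- r4,r2: IF@2 ID@3 stall=0 (-) EX@4 MEM@5 WB@6
I2 add r1 <- r5,r4: IF@3 ID@4 stall=0 (-) EX@5 MEM@6 WB@7
I3 sub r2 <- r2,r5: IF@4 ID@5 stall=1 (RAW on I1.r2 (WB@6)) EX@7 MEM@8 WB@9
I4 mul r5 <- r1,r1: IF@5 ID@7 stall=0 (-) EX@8 MEM@9 WB@10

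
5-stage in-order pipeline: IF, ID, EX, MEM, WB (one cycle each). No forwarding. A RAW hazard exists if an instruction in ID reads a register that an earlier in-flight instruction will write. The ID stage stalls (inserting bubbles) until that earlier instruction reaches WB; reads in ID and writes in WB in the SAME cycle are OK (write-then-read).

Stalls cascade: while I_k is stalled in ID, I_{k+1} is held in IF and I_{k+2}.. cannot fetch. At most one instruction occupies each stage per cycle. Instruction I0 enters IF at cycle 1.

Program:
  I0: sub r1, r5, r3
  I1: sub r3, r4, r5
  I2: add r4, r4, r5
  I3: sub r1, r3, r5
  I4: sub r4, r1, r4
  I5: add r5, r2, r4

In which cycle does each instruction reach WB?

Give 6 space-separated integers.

I0 sub r1 <- r5,r3: IF@1 ID@2 stall=0 (-) EX@3 MEM@4 WB@5
I1 sub r3 <- r4,r5: IF@2 ID@3 stall=0 (-) EX@4 MEM@5 WB@6
I2 add r4 <- r4,r5: IF@3 ID@4 stall=0 (-) EX@5 MEM@6 WB@7
I3 sub r1 <- r3,r5: IF@4 ID@5 stall=1 (RAW on I1.r3 (WB@6)) EX@7 MEM@8 WB@9
I4 sub r4 <- r1,r4: IF@5 ID@7 stall=2 (RAW on I3.r1 (WB@9)) EX@10 MEM@11 WB@12
I5 add r5 <- r2,r4: IF@7 ID@10 stall=2 (RAW on I4.r4 (WB@12)) EX@13 MEM@14 WB@15

Answer: 5 6 7 9 12 15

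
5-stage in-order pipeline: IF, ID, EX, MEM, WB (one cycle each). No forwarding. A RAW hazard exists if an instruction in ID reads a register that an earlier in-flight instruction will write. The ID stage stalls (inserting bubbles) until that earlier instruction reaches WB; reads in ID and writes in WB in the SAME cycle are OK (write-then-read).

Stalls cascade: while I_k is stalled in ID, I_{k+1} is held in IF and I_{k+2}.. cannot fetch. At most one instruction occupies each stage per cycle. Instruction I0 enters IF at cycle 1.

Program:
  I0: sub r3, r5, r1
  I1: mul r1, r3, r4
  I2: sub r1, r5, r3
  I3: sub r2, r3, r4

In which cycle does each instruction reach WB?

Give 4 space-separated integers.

Answer: 5 8 9 10

Derivation:
I0 sub r3 <- r5,r1: IF@1 ID@2 stall=0 (-) EX@3 MEM@4 WB@5
I1 mul r1 <- r3,r4: IF@2 ID@3 stall=2 (RAW on I0.r3 (WB@5)) EX@6 MEM@7 WB@8
I2 sub r1 <- r5,r3: IF@3 ID@6 stall=0 (-) EX@7 MEM@8 WB@9
I3 sub r2 <- r3,r4: IF@6 ID@7 stall=0 (-) EX@8 MEM@9 WB@10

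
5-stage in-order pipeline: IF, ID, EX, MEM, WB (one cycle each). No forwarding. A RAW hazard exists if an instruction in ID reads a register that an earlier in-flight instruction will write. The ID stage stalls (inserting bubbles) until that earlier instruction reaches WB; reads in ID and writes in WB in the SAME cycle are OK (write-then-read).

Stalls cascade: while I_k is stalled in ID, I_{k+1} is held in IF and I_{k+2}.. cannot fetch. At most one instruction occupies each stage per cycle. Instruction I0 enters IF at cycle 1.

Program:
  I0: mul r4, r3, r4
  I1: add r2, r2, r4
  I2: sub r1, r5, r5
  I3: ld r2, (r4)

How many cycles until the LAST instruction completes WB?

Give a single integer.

Answer: 10

Derivation:
I0 mul r4 <- r3,r4: IF@1 ID@2 stall=0 (-) EX@3 MEM@4 WB@5
I1 add r2 <- r2,r4: IF@2 ID@3 stall=2 (RAW on I0.r4 (WB@5)) EX@6 MEM@7 WB@8
I2 sub r1 <- r5,r5: IF@3 ID@6 stall=0 (-) EX@7 MEM@8 WB@9
I3 ld r2 <- r4: IF@6 ID@7 stall=0 (-) EX@8 MEM@9 WB@10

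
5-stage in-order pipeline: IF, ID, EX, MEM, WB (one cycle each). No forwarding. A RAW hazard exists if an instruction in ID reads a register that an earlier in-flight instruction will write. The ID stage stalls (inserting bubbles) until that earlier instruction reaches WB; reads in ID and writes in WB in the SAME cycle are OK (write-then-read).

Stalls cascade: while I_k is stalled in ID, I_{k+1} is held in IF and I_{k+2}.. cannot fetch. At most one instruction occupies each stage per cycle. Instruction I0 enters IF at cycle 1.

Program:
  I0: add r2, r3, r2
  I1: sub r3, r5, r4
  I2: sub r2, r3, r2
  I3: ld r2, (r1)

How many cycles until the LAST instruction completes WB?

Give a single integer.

I0 add r2 <- r3,r2: IF@1 ID@2 stall=0 (-) EX@3 MEM@4 WB@5
I1 sub r3 <- r5,r4: IF@2 ID@3 stall=0 (-) EX@4 MEM@5 WB@6
I2 sub r2 <- r3,r2: IF@3 ID@4 stall=2 (RAW on I1.r3 (WB@6)) EX@7 MEM@8 WB@9
I3 ld r2 <- r1: IF@4 ID@7 stall=0 (-) EX@8 MEM@9 WB@10

Answer: 10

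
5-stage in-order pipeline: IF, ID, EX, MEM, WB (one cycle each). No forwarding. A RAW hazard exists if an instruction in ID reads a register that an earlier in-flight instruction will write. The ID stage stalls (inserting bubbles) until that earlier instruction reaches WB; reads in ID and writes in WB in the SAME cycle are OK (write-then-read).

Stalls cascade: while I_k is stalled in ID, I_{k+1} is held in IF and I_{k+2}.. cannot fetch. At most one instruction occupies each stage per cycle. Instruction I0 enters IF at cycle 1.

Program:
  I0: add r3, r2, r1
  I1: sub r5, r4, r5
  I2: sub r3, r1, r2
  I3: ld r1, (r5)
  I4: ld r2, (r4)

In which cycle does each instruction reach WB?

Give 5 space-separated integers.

Answer: 5 6 7 9 10

Derivation:
I0 add r3 <- r2,r1: IF@1 ID@2 stall=0 (-) EX@3 MEM@4 WB@5
I1 sub r5 <- r4,r5: IF@2 ID@3 stall=0 (-) EX@4 MEM@5 WB@6
I2 sub r3 <- r1,r2: IF@3 ID@4 stall=0 (-) EX@5 MEM@6 WB@7
I3 ld r1 <- r5: IF@4 ID@5 stall=1 (RAW on I1.r5 (WB@6)) EX@7 MEM@8 WB@9
I4 ld r2 <- r4: IF@5 ID@7 stall=0 (-) EX@8 MEM@9 WB@10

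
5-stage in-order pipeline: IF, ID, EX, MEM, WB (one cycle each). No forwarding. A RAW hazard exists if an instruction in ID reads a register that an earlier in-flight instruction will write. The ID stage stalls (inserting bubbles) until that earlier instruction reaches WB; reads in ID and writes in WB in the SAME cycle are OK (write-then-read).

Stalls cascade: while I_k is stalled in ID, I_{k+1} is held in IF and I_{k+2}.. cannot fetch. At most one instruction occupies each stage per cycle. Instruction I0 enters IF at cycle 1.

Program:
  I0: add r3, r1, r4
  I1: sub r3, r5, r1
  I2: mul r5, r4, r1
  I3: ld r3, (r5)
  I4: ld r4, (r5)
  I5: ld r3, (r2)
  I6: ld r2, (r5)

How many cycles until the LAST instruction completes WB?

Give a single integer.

Answer: 13

Derivation:
I0 add r3 <- r1,r4: IF@1 ID@2 stall=0 (-) EX@3 MEM@4 WB@5
I1 sub r3 <- r5,r1: IF@2 ID@3 stall=0 (-) EX@4 MEM@5 WB@6
I2 mul r5 <- r4,r1: IF@3 ID@4 stall=0 (-) EX@5 MEM@6 WB@7
I3 ld r3 <- r5: IF@4 ID@5 stall=2 (RAW on I2.r5 (WB@7)) EX@8 MEM@9 WB@10
I4 ld r4 <- r5: IF@5 ID@8 stall=0 (-) EX@9 MEM@10 WB@11
I5 ld r3 <- r2: IF@8 ID@9 stall=0 (-) EX@10 MEM@11 WB@12
I6 ld r2 <- r5: IF@9 ID@10 stall=0 (-) EX@11 MEM@12 WB@13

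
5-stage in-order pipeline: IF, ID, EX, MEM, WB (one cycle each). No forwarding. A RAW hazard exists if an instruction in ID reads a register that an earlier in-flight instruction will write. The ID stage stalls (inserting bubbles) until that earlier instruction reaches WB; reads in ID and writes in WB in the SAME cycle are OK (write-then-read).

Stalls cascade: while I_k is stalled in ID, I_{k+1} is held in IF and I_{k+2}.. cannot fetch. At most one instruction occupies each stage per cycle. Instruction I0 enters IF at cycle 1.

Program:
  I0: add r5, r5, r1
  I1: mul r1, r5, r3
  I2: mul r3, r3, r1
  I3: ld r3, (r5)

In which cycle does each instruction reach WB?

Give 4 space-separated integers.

Answer: 5 8 11 12

Derivation:
I0 add r5 <- r5,r1: IF@1 ID@2 stall=0 (-) EX@3 MEM@4 WB@5
I1 mul r1 <- r5,r3: IF@2 ID@3 stall=2 (RAW on I0.r5 (WB@5)) EX@6 MEM@7 WB@8
I2 mul r3 <- r3,r1: IF@3 ID@6 stall=2 (RAW on I1.r1 (WB@8)) EX@9 MEM@10 WB@11
I3 ld r3 <- r5: IF@6 ID@9 stall=0 (-) EX@10 MEM@11 WB@12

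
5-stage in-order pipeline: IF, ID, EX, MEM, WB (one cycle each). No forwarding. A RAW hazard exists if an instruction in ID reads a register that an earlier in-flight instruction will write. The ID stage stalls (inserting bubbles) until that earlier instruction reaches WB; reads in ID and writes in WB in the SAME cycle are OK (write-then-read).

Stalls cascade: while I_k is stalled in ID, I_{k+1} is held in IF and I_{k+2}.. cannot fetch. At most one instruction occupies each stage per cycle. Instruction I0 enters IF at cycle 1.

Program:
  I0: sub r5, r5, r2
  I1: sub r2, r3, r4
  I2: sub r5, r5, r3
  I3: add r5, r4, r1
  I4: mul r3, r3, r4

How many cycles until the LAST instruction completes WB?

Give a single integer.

Answer: 10

Derivation:
I0 sub r5 <- r5,r2: IF@1 ID@2 stall=0 (-) EX@3 MEM@4 WB@5
I1 sub r2 <- r3,r4: IF@2 ID@3 stall=0 (-) EX@4 MEM@5 WB@6
I2 sub r5 <- r5,r3: IF@3 ID@4 stall=1 (RAW on I0.r5 (WB@5)) EX@6 MEM@7 WB@8
I3 add r5 <- r4,r1: IF@4 ID@6 stall=0 (-) EX@7 MEM@8 WB@9
I4 mul r3 <- r3,r4: IF@6 ID@7 stall=0 (-) EX@8 MEM@9 WB@10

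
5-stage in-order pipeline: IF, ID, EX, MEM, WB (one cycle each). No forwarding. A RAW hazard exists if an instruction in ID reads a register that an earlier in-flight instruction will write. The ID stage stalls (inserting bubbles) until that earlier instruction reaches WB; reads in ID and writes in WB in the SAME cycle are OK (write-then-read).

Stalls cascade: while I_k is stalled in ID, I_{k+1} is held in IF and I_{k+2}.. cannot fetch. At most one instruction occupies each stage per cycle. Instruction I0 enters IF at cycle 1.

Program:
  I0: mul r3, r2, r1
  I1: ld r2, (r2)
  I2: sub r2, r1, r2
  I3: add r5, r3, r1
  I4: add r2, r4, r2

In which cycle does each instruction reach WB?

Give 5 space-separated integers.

Answer: 5 6 9 10 12

Derivation:
I0 mul r3 <- r2,r1: IF@1 ID@2 stall=0 (-) EX@3 MEM@4 WB@5
I1 ld r2 <- r2: IF@2 ID@3 stall=0 (-) EX@4 MEM@5 WB@6
I2 sub r2 <- r1,r2: IF@3 ID@4 stall=2 (RAW on I1.r2 (WB@6)) EX@7 MEM@8 WB@9
I3 add r5 <- r3,r1: IF@4 ID@7 stall=0 (-) EX@8 MEM@9 WB@10
I4 add r2 <- r4,r2: IF@7 ID@8 stall=1 (RAW on I2.r2 (WB@9)) EX@10 MEM@11 WB@12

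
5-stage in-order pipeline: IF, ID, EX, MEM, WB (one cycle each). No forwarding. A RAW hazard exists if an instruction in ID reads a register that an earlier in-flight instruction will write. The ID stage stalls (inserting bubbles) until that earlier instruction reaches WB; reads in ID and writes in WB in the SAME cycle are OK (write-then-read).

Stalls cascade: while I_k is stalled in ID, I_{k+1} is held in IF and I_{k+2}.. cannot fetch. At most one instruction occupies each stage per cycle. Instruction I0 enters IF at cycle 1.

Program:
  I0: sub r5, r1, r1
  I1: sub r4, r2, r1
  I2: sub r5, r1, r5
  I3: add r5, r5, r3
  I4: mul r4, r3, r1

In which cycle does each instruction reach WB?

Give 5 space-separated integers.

I0 sub r5 <- r1,r1: IF@1 ID@2 stall=0 (-) EX@3 MEM@4 WB@5
I1 sub r4 <- r2,r1: IF@2 ID@3 stall=0 (-) EX@4 MEM@5 WB@6
I2 sub r5 <- r1,r5: IF@3 ID@4 stall=1 (RAW on I0.r5 (WB@5)) EX@6 MEM@7 WB@8
I3 add r5 <- r5,r3: IF@4 ID@6 stall=2 (RAW on I2.r5 (WB@8)) EX@9 MEM@10 WB@11
I4 mul r4 <- r3,r1: IF@6 ID@9 stall=0 (-) EX@10 MEM@11 WB@12

Answer: 5 6 8 11 12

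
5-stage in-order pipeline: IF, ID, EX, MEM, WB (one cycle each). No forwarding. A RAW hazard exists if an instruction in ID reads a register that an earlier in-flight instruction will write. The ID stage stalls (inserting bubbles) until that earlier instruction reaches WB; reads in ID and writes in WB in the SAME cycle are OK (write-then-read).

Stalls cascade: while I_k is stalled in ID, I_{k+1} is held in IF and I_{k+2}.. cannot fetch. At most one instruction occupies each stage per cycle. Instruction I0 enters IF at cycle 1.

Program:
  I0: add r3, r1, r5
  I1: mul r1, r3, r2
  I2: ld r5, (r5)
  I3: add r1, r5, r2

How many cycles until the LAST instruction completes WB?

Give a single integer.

Answer: 12

Derivation:
I0 add r3 <- r1,r5: IF@1 ID@2 stall=0 (-) EX@3 MEM@4 WB@5
I1 mul r1 <- r3,r2: IF@2 ID@3 stall=2 (RAW on I0.r3 (WB@5)) EX@6 MEM@7 WB@8
I2 ld r5 <- r5: IF@3 ID@6 stall=0 (-) EX@7 MEM@8 WB@9
I3 add r1 <- r5,r2: IF@6 ID@7 stall=2 (RAW on I2.r5 (WB@9)) EX@10 MEM@11 WB@12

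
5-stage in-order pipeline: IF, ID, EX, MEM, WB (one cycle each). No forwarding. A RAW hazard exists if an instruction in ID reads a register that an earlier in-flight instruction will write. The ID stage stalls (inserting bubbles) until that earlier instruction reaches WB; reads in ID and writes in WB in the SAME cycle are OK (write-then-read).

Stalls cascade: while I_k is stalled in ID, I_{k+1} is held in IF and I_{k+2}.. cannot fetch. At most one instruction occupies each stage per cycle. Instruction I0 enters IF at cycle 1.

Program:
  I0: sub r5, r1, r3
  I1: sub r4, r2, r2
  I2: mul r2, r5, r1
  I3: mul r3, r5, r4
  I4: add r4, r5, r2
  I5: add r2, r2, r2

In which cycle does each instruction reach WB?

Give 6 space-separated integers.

Answer: 5 6 8 9 11 12

Derivation:
I0 sub r5 <- r1,r3: IF@1 ID@2 stall=0 (-) EX@3 MEM@4 WB@5
I1 sub r4 <- r2,r2: IF@2 ID@3 stall=0 (-) EX@4 MEM@5 WB@6
I2 mul r2 <- r5,r1: IF@3 ID@4 stall=1 (RAW on I0.r5 (WB@5)) EX@6 MEM@7 WB@8
I3 mul r3 <- r5,r4: IF@4 ID@6 stall=0 (-) EX@7 MEM@8 WB@9
I4 add r4 <- r5,r2: IF@6 ID@7 stall=1 (RAW on I2.r2 (WB@8)) EX@9 MEM@10 WB@11
I5 add r2 <- r2,r2: IF@7 ID@9 stall=0 (-) EX@10 MEM@11 WB@12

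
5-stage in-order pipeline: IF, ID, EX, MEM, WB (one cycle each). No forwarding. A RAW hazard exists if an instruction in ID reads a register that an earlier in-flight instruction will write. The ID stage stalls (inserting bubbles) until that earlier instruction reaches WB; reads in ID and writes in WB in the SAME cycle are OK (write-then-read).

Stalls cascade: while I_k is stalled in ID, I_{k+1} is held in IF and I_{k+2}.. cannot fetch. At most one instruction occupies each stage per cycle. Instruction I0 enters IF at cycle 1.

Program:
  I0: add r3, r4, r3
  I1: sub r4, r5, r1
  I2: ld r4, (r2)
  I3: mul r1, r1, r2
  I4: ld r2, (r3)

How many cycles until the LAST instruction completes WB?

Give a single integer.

Answer: 9

Derivation:
I0 add r3 <- r4,r3: IF@1 ID@2 stall=0 (-) EX@3 MEM@4 WB@5
I1 sub r4 <- r5,r1: IF@2 ID@3 stall=0 (-) EX@4 MEM@5 WB@6
I2 ld r4 <- r2: IF@3 ID@4 stall=0 (-) EX@5 MEM@6 WB@7
I3 mul r1 <- r1,r2: IF@4 ID@5 stall=0 (-) EX@6 MEM@7 WB@8
I4 ld r2 <- r3: IF@5 ID@6 stall=0 (-) EX@7 MEM@8 WB@9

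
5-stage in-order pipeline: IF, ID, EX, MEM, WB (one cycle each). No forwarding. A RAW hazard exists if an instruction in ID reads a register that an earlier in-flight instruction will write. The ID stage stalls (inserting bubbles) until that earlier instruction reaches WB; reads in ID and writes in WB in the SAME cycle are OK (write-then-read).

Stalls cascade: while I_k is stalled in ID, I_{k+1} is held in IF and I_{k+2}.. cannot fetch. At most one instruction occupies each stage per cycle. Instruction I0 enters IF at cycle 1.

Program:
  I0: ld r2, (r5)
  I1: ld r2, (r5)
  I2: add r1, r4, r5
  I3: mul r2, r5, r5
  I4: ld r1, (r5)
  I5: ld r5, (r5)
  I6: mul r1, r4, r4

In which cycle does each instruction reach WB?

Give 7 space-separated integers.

I0 ld r2 <- r5: IF@1 ID@2 stall=0 (-) EX@3 MEM@4 WB@5
I1 ld r2 <- r5: IF@2 ID@3 stall=0 (-) EX@4 MEM@5 WB@6
I2 add r1 <- r4,r5: IF@3 ID@4 stall=0 (-) EX@5 MEM@6 WB@7
I3 mul r2 <- r5,r5: IF@4 ID@5 stall=0 (-) EX@6 MEM@7 WB@8
I4 ld r1 <- r5: IF@5 ID@6 stall=0 (-) EX@7 MEM@8 WB@9
I5 ld r5 <- r5: IF@6 ID@7 stall=0 (-) EX@8 MEM@9 WB@10
I6 mul r1 <- r4,r4: IF@7 ID@8 stall=0 (-) EX@9 MEM@10 WB@11

Answer: 5 6 7 8 9 10 11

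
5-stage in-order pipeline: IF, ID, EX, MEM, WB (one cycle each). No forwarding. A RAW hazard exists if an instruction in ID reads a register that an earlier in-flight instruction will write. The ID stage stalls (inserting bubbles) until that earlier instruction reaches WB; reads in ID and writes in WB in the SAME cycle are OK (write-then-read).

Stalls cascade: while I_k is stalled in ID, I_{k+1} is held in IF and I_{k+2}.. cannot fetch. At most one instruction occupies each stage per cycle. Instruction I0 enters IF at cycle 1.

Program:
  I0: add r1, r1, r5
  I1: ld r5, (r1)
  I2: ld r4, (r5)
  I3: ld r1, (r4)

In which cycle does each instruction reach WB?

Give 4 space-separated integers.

Answer: 5 8 11 14

Derivation:
I0 add r1 <- r1,r5: IF@1 ID@2 stall=0 (-) EX@3 MEM@4 WB@5
I1 ld r5 <- r1: IF@2 ID@3 stall=2 (RAW on I0.r1 (WB@5)) EX@6 MEM@7 WB@8
I2 ld r4 <- r5: IF@3 ID@6 stall=2 (RAW on I1.r5 (WB@8)) EX@9 MEM@10 WB@11
I3 ld r1 <- r4: IF@6 ID@9 stall=2 (RAW on I2.r4 (WB@11)) EX@12 MEM@13 WB@14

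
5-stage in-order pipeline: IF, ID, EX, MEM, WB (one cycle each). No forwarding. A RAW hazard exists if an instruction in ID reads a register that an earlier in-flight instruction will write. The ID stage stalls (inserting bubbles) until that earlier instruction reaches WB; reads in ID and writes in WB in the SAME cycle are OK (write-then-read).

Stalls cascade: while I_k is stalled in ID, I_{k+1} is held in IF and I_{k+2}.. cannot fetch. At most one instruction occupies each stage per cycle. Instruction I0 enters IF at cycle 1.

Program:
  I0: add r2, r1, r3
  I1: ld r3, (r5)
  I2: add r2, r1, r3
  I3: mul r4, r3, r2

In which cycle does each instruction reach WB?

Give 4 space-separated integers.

Answer: 5 6 9 12

Derivation:
I0 add r2 <- r1,r3: IF@1 ID@2 stall=0 (-) EX@3 MEM@4 WB@5
I1 ld r3 <- r5: IF@2 ID@3 stall=0 (-) EX@4 MEM@5 WB@6
I2 add r2 <- r1,r3: IF@3 ID@4 stall=2 (RAW on I1.r3 (WB@6)) EX@7 MEM@8 WB@9
I3 mul r4 <- r3,r2: IF@4 ID@7 stall=2 (RAW on I2.r2 (WB@9)) EX@10 MEM@11 WB@12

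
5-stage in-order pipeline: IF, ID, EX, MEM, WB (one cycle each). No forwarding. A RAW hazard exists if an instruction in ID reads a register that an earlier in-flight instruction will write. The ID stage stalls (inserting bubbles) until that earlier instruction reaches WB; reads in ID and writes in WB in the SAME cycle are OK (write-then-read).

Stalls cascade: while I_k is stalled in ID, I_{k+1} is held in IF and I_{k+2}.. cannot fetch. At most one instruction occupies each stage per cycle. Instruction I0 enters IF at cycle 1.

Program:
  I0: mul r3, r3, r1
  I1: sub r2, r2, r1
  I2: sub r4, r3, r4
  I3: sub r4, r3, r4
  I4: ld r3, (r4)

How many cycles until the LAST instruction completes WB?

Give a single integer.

Answer: 14

Derivation:
I0 mul r3 <- r3,r1: IF@1 ID@2 stall=0 (-) EX@3 MEM@4 WB@5
I1 sub r2 <- r2,r1: IF@2 ID@3 stall=0 (-) EX@4 MEM@5 WB@6
I2 sub r4 <- r3,r4: IF@3 ID@4 stall=1 (RAW on I0.r3 (WB@5)) EX@6 MEM@7 WB@8
I3 sub r4 <- r3,r4: IF@4 ID@6 stall=2 (RAW on I2.r4 (WB@8)) EX@9 MEM@10 WB@11
I4 ld r3 <- r4: IF@6 ID@9 stall=2 (RAW on I3.r4 (WB@11)) EX@12 MEM@13 WB@14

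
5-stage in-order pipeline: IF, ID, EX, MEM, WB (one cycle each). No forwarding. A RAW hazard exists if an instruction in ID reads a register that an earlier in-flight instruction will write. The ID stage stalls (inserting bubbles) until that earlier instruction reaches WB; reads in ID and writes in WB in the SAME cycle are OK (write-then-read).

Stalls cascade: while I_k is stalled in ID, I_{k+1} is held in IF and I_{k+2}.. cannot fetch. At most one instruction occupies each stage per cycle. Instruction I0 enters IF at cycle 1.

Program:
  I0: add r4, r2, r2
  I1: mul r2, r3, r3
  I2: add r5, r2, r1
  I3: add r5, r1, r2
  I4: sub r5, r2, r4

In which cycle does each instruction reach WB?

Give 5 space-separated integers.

I0 add r4 <- r2,r2: IF@1 ID@2 stall=0 (-) EX@3 MEM@4 WB@5
I1 mul r2 <- r3,r3: IF@2 ID@3 stall=0 (-) EX@4 MEM@5 WB@6
I2 add r5 <- r2,r1: IF@3 ID@4 stall=2 (RAW on I1.r2 (WB@6)) EX@7 MEM@8 WB@9
I3 add r5 <- r1,r2: IF@4 ID@7 stall=0 (-) EX@8 MEM@9 WB@10
I4 sub r5 <- r2,r4: IF@7 ID@8 stall=0 (-) EX@9 MEM@10 WB@11

Answer: 5 6 9 10 11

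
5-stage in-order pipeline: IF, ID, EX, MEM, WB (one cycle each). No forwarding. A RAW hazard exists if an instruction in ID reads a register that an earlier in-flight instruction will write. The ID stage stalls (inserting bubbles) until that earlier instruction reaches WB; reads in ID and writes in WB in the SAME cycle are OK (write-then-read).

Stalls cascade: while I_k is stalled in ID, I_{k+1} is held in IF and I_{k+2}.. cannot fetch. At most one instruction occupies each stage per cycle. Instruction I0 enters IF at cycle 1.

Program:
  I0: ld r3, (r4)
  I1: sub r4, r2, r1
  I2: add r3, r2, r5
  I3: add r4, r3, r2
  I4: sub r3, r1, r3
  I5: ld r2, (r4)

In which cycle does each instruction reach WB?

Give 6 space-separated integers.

Answer: 5 6 7 10 11 13

Derivation:
I0 ld r3 <- r4: IF@1 ID@2 stall=0 (-) EX@3 MEM@4 WB@5
I1 sub r4 <- r2,r1: IF@2 ID@3 stall=0 (-) EX@4 MEM@5 WB@6
I2 add r3 <- r2,r5: IF@3 ID@4 stall=0 (-) EX@5 MEM@6 WB@7
I3 add r4 <- r3,r2: IF@4 ID@5 stall=2 (RAW on I2.r3 (WB@7)) EX@8 MEM@9 WB@10
I4 sub r3 <- r1,r3: IF@5 ID@8 stall=0 (-) EX@9 MEM@10 WB@11
I5 ld r2 <- r4: IF@8 ID@9 stall=1 (RAW on I3.r4 (WB@10)) EX@11 MEM@12 WB@13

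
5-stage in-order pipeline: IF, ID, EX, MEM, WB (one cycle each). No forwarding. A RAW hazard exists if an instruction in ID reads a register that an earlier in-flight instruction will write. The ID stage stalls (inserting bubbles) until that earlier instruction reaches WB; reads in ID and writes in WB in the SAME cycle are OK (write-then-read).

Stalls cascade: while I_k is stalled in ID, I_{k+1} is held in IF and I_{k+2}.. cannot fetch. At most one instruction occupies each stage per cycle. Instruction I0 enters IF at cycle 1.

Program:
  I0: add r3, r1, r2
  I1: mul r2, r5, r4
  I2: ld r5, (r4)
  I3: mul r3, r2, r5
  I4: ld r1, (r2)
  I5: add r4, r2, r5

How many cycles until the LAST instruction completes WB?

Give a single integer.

I0 add r3 <- r1,r2: IF@1 ID@2 stall=0 (-) EX@3 MEM@4 WB@5
I1 mul r2 <- r5,r4: IF@2 ID@3 stall=0 (-) EX@4 MEM@5 WB@6
I2 ld r5 <- r4: IF@3 ID@4 stall=0 (-) EX@5 MEM@6 WB@7
I3 mul r3 <- r2,r5: IF@4 ID@5 stall=2 (RAW on I2.r5 (WB@7)) EX@8 MEM@9 WB@10
I4 ld r1 <- r2: IF@5 ID@8 stall=0 (-) EX@9 MEM@10 WB@11
I5 add r4 <- r2,r5: IF@8 ID@9 stall=0 (-) EX@10 MEM@11 WB@12

Answer: 12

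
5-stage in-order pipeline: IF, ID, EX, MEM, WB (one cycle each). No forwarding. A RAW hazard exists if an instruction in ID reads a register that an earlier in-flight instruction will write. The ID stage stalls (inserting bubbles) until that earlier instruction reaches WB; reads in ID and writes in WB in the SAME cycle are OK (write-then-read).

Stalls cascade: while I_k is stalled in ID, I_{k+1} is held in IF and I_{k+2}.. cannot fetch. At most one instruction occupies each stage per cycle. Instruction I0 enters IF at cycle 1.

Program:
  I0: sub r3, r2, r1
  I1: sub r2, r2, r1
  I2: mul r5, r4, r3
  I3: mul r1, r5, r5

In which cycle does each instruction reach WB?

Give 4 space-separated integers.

I0 sub r3 <- r2,r1: IF@1 ID@2 stall=0 (-) EX@3 MEM@4 WB@5
I1 sub r2 <- r2,r1: IF@2 ID@3 stall=0 (-) EX@4 MEM@5 WB@6
I2 mul r5 <- r4,r3: IF@3 ID@4 stall=1 (RAW on I0.r3 (WB@5)) EX@6 MEM@7 WB@8
I3 mul r1 <- r5,r5: IF@4 ID@6 stall=2 (RAW on I2.r5 (WB@8)) EX@9 MEM@10 WB@11

Answer: 5 6 8 11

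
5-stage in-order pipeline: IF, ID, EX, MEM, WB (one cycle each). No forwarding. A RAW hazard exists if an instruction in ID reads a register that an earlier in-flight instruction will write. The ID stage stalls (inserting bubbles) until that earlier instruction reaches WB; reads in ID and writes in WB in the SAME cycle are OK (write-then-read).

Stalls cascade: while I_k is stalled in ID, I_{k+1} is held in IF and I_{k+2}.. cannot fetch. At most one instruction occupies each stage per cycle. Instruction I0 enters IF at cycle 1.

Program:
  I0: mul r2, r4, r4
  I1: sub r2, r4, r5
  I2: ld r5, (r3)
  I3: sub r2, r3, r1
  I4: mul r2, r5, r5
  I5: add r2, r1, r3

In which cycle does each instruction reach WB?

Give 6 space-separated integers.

Answer: 5 6 7 8 10 11

Derivation:
I0 mul r2 <- r4,r4: IF@1 ID@2 stall=0 (-) EX@3 MEM@4 WB@5
I1 sub r2 <- r4,r5: IF@2 ID@3 stall=0 (-) EX@4 MEM@5 WB@6
I2 ld r5 <- r3: IF@3 ID@4 stall=0 (-) EX@5 MEM@6 WB@7
I3 sub r2 <- r3,r1: IF@4 ID@5 stall=0 (-) EX@6 MEM@7 WB@8
I4 mul r2 <- r5,r5: IF@5 ID@6 stall=1 (RAW on I2.r5 (WB@7)) EX@8 MEM@9 WB@10
I5 add r2 <- r1,r3: IF@6 ID@8 stall=0 (-) EX@9 MEM@10 WB@11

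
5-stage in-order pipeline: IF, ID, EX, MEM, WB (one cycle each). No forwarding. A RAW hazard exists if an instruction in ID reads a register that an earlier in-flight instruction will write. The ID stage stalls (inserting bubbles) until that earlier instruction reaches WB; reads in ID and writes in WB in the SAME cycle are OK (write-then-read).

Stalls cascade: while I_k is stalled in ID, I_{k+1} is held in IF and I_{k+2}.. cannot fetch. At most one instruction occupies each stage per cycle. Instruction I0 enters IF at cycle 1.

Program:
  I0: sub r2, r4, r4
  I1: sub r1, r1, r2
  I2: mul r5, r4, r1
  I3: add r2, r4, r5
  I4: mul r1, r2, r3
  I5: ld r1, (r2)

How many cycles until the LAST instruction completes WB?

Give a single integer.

I0 sub r2 <- r4,r4: IF@1 ID@2 stall=0 (-) EX@3 MEM@4 WB@5
I1 sub r1 <- r1,r2: IF@2 ID@3 stall=2 (RAW on I0.r2 (WB@5)) EX@6 MEM@7 WB@8
I2 mul r5 <- r4,r1: IF@3 ID@6 stall=2 (RAW on I1.r1 (WB@8)) EX@9 MEM@10 WB@11
I3 add r2 <- r4,r5: IF@6 ID@9 stall=2 (RAW on I2.r5 (WB@11)) EX@12 MEM@13 WB@14
I4 mul r1 <- r2,r3: IF@9 ID@12 stall=2 (RAW on I3.r2 (WB@14)) EX@15 MEM@16 WB@17
I5 ld r1 <- r2: IF@12 ID@15 stall=0 (-) EX@16 MEM@17 WB@18

Answer: 18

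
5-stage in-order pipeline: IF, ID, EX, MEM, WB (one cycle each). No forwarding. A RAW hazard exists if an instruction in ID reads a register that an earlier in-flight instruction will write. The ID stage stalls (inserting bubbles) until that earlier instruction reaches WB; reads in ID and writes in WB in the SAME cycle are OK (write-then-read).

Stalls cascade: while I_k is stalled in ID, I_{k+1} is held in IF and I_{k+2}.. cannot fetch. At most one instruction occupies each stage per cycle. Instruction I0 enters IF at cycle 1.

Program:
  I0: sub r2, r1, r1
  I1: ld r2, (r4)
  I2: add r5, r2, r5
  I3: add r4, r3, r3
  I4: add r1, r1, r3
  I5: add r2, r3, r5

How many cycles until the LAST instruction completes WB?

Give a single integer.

I0 sub r2 <- r1,r1: IF@1 ID@2 stall=0 (-) EX@3 MEM@4 WB@5
I1 ld r2 <- r4: IF@2 ID@3 stall=0 (-) EX@4 MEM@5 WB@6
I2 add r5 <- r2,r5: IF@3 ID@4 stall=2 (RAW on I1.r2 (WB@6)) EX@7 MEM@8 WB@9
I3 add r4 <- r3,r3: IF@4 ID@7 stall=0 (-) EX@8 MEM@9 WB@10
I4 add r1 <- r1,r3: IF@7 ID@8 stall=0 (-) EX@9 MEM@10 WB@11
I5 add r2 <- r3,r5: IF@8 ID@9 stall=0 (-) EX@10 MEM@11 WB@12

Answer: 12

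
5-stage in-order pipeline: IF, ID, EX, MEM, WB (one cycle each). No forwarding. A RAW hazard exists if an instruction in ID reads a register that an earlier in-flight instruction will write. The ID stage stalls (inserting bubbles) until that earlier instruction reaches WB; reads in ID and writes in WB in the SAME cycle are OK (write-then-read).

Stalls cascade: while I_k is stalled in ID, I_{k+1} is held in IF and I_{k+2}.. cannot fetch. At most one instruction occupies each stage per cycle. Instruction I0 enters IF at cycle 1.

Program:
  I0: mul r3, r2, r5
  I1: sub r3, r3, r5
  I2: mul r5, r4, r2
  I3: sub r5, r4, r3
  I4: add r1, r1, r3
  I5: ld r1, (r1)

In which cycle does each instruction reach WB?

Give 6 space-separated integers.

Answer: 5 8 9 11 12 15

Derivation:
I0 mul r3 <- r2,r5: IF@1 ID@2 stall=0 (-) EX@3 MEM@4 WB@5
I1 sub r3 <- r3,r5: IF@2 ID@3 stall=2 (RAW on I0.r3 (WB@5)) EX@6 MEM@7 WB@8
I2 mul r5 <- r4,r2: IF@3 ID@6 stall=0 (-) EX@7 MEM@8 WB@9
I3 sub r5 <- r4,r3: IF@6 ID@7 stall=1 (RAW on I1.r3 (WB@8)) EX@9 MEM@10 WB@11
I4 add r1 <- r1,r3: IF@7 ID@9 stall=0 (-) EX@10 MEM@11 WB@12
I5 ld r1 <- r1: IF@9 ID@10 stall=2 (RAW on I4.r1 (WB@12)) EX@13 MEM@14 WB@15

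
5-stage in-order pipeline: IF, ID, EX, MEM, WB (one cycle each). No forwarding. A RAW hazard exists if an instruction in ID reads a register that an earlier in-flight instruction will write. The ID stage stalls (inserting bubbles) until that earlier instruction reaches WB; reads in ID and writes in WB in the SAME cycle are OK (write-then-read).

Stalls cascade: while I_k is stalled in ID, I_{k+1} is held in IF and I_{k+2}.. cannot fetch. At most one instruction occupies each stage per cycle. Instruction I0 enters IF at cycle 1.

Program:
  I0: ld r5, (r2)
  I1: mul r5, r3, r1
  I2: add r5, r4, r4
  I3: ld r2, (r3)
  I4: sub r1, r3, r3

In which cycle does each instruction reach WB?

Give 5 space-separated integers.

Answer: 5 6 7 8 9

Derivation:
I0 ld r5 <- r2: IF@1 ID@2 stall=0 (-) EX@3 MEM@4 WB@5
I1 mul r5 <- r3,r1: IF@2 ID@3 stall=0 (-) EX@4 MEM@5 WB@6
I2 add r5 <- r4,r4: IF@3 ID@4 stall=0 (-) EX@5 MEM@6 WB@7
I3 ld r2 <- r3: IF@4 ID@5 stall=0 (-) EX@6 MEM@7 WB@8
I4 sub r1 <- r3,r3: IF@5 ID@6 stall=0 (-) EX@7 MEM@8 WB@9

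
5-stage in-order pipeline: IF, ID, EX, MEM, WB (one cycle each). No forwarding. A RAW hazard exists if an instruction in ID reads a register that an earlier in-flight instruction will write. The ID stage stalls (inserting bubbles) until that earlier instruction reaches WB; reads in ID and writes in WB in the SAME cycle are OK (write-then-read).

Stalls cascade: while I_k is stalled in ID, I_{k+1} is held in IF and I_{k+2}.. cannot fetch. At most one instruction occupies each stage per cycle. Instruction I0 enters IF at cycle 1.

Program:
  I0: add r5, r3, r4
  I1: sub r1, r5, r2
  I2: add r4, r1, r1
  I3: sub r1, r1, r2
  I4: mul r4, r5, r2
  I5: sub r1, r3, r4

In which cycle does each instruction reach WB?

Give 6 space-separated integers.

I0 add r5 <- r3,r4: IF@1 ID@2 stall=0 (-) EX@3 MEM@4 WB@5
I1 sub r1 <- r5,r2: IF@2 ID@3 stall=2 (RAW on I0.r5 (WB@5)) EX@6 MEM@7 WB@8
I2 add r4 <- r1,r1: IF@3 ID@6 stall=2 (RAW on I1.r1 (WB@8)) EX@9 MEM@10 WB@11
I3 sub r1 <- r1,r2: IF@6 ID@9 stall=0 (-) EX@10 MEM@11 WB@12
I4 mul r4 <- r5,r2: IF@9 ID@10 stall=0 (-) EX@11 MEM@12 WB@13
I5 sub r1 <- r3,r4: IF@10 ID@11 stall=2 (RAW on I4.r4 (WB@13)) EX@14 MEM@15 WB@16

Answer: 5 8 11 12 13 16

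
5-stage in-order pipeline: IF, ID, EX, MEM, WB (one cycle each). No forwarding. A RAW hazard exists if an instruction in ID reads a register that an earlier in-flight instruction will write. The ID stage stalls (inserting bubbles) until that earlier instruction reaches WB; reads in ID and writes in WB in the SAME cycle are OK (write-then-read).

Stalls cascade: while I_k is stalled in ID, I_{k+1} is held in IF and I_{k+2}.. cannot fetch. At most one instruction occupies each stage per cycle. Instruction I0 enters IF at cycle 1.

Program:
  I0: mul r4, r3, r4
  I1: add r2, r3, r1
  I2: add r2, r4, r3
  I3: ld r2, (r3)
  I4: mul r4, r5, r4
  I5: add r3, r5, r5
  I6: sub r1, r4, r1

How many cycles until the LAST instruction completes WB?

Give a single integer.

I0 mul r4 <- r3,r4: IF@1 ID@2 stall=0 (-) EX@3 MEM@4 WB@5
I1 add r2 <- r3,r1: IF@2 ID@3 stall=0 (-) EX@4 MEM@5 WB@6
I2 add r2 <- r4,r3: IF@3 ID@4 stall=1 (RAW on I0.r4 (WB@5)) EX@6 MEM@7 WB@8
I3 ld r2 <- r3: IF@4 ID@6 stall=0 (-) EX@7 MEM@8 WB@9
I4 mul r4 <- r5,r4: IF@6 ID@7 stall=0 (-) EX@8 MEM@9 WB@10
I5 add r3 <- r5,r5: IF@7 ID@8 stall=0 (-) EX@9 MEM@10 WB@11
I6 sub r1 <- r4,r1: IF@8 ID@9 stall=1 (RAW on I4.r4 (WB@10)) EX@11 MEM@12 WB@13

Answer: 13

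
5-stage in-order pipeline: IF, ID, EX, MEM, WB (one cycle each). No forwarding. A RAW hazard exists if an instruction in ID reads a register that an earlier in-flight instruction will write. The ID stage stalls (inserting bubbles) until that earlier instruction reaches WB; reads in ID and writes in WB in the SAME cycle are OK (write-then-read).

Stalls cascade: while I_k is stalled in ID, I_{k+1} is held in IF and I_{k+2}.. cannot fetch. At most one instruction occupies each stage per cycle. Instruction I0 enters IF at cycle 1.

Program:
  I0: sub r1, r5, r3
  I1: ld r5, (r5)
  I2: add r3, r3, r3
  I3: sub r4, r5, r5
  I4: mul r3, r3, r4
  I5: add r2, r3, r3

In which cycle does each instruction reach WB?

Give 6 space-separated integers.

Answer: 5 6 7 9 12 15

Derivation:
I0 sub r1 <- r5,r3: IF@1 ID@2 stall=0 (-) EX@3 MEM@4 WB@5
I1 ld r5 <- r5: IF@2 ID@3 stall=0 (-) EX@4 MEM@5 WB@6
I2 add r3 <- r3,r3: IF@3 ID@4 stall=0 (-) EX@5 MEM@6 WB@7
I3 sub r4 <- r5,r5: IF@4 ID@5 stall=1 (RAW on I1.r5 (WB@6)) EX@7 MEM@8 WB@9
I4 mul r3 <- r3,r4: IF@5 ID@7 stall=2 (RAW on I3.r4 (WB@9)) EX@10 MEM@11 WB@12
I5 add r2 <- r3,r3: IF@7 ID@10 stall=2 (RAW on I4.r3 (WB@12)) EX@13 MEM@14 WB@15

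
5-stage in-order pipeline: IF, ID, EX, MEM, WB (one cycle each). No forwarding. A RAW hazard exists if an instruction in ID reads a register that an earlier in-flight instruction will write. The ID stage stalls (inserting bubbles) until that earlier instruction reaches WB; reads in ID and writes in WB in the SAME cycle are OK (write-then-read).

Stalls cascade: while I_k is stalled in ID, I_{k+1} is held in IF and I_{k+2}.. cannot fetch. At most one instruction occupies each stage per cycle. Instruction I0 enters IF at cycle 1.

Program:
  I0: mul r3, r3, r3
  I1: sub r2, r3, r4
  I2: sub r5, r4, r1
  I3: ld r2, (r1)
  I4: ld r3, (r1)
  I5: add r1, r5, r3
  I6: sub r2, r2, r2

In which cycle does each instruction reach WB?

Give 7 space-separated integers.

I0 mul r3 <- r3,r3: IF@1 ID@2 stall=0 (-) EX@3 MEM@4 WB@5
I1 sub r2 <- r3,r4: IF@2 ID@3 stall=2 (RAW on I0.r3 (WB@5)) EX@6 MEM@7 WB@8
I2 sub r5 <- r4,r1: IF@3 ID@6 stall=0 (-) EX@7 MEM@8 WB@9
I3 ld r2 <- r1: IF@6 ID@7 stall=0 (-) EX@8 MEM@9 WB@10
I4 ld r3 <- r1: IF@7 ID@8 stall=0 (-) EX@9 MEM@10 WB@11
I5 add r1 <- r5,r3: IF@8 ID@9 stall=2 (RAW on I4.r3 (WB@11)) EX@12 MEM@13 WB@14
I6 sub r2 <- r2,r2: IF@9 ID@12 stall=0 (-) EX@13 MEM@14 WB@15

Answer: 5 8 9 10 11 14 15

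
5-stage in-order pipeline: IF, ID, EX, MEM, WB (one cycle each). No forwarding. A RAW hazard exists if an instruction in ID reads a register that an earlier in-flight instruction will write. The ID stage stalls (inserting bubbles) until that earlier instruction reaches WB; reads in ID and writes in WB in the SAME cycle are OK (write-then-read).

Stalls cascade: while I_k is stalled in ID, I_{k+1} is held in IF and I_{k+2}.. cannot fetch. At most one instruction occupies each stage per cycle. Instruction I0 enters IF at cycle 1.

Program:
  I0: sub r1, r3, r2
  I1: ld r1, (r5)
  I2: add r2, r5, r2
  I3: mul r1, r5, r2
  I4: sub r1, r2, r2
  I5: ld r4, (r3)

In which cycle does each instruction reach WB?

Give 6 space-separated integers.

Answer: 5 6 7 10 11 12

Derivation:
I0 sub r1 <- r3,r2: IF@1 ID@2 stall=0 (-) EX@3 MEM@4 WB@5
I1 ld r1 <- r5: IF@2 ID@3 stall=0 (-) EX@4 MEM@5 WB@6
I2 add r2 <- r5,r2: IF@3 ID@4 stall=0 (-) EX@5 MEM@6 WB@7
I3 mul r1 <- r5,r2: IF@4 ID@5 stall=2 (RAW on I2.r2 (WB@7)) EX@8 MEM@9 WB@10
I4 sub r1 <- r2,r2: IF@5 ID@8 stall=0 (-) EX@9 MEM@10 WB@11
I5 ld r4 <- r3: IF@8 ID@9 stall=0 (-) EX@10 MEM@11 WB@12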